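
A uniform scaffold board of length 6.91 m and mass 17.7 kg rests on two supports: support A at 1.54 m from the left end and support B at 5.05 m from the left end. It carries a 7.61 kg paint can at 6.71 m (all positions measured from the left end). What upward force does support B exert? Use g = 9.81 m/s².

R_B ≈ 205 N

Choose support A as the axis so its reaction then has zero moment arm.
Beam weight: 17.7 × 9.81 = 173.6 N down at 3.455 m → arm 1.915 m, τ = 173.6 × 1.915 = 332.4 N·m clockwise.
Paint can: 7.61 × 9.81 = 74.65 N down at 6.71 m → arm 5.17 m, τ = 74.65 × 5.17 = 385.9 N·m clockwise.
Net load moment about support A = 718.3 N·m clockwise.
Reaction R at support B is upward at 5.05 m, arm 3.51 m → moment R × 3.51 counterclockwise.
Setting net torque to zero: R × 3.51 = 718.3 → R = 205 N.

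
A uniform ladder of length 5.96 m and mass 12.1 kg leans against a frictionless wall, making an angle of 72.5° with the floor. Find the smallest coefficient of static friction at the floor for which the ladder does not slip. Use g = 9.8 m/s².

Take moments about the foot of the ladder.
Ladder weight 12.1×9.8 = 118.6 N acts at 2.98 m along the ladder; its horizontal arm is 2.98·cos72.5° = 0.8961 m → τ = 106.3 N·m clockwise.
Wall normal N acts horizontally at the top; its moment arm is the height L sinθ = 5.96·sin72.5° = 5.684 m, counterclockwise.
Balancing moments: N × 5.684 = 106.3, giving N = 18.7 N.
ΣFx = 0 ⇒ f = N_wall = 18.7 N. ΣFy = 0 ⇒ N_floor = 118.6 N.
μ_min = f / N_floor = 18.7 / 118.6 = 0.158.

μ_min ≈ 0.158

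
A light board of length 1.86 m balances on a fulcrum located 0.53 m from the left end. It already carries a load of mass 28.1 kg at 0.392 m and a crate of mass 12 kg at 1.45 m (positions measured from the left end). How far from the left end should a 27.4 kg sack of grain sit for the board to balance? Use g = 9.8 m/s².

x ≈ 0.269 m from the left end

Sum moments about the fulcrum (at 0.53 m from the left end) (the support reaction has zero arm there).
Load: 28.1 × 9.8 = 275.4 N down at 0.392 m → arm 0.138 m, τ = 275.4 × 0.138 = 38.01 N·m counterclockwise.
Crate: 12 × 9.8 = 117.6 N down at 1.45 m → arm 0.92 m, τ = 117.6 × 0.92 = 108.2 N·m clockwise.
Net moment of existing loads = 70.19 N·m clockwise.
The sack of grain weighs 27.4 × 9.8 = 268.5 N and must supply an equal counterclockwise moment, so its lever arm about the fulcrum is 70.19 / 268.5 = 0.261 m.
That puts it at 0.53 − 0.261 = 0.269 m from the left end.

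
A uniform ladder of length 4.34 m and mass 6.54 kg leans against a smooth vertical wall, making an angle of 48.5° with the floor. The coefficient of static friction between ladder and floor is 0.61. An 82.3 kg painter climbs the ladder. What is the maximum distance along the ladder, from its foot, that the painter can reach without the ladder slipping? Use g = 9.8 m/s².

Taking torques about the foot of the ladder:
Ladder weight 6.54×9.8 = 64.09 N acts at 2.17 m along the ladder; its horizontal arm is 2.17·cos48.5° = 1.438 m → τ = 92.16 N·m clockwise.
Painter weight 82.3×9.8 = 806.5 N at distance d → arm d·cos48.5° → τ = 806.5·d·0.6626 clockwise.
Wall normal N at the top has arm L sinθ = 3.25 m counterclockwise, so Στ = 0 gives N·3.25 = 92.16 + 534.4·d.
ΣFy = 0 ⇒ N_floor = 870.6 N, so the maximum friction is μ_s·N_floor = 0.61×870.6 = 531.1 N. ΣFx = 0 ⇒ N_wall = f, so at the slipping point N = 531.1 N.
Substituting: 531.1×3.25 = 92.16 + 534.4·d ⇒ d = (1726 − 92.16) / 534.4 = 3.06 m.

d ≈ 3.06 m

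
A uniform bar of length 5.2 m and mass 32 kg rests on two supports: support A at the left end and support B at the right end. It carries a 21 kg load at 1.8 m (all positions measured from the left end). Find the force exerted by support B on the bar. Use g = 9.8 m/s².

Taking torques about support A:
Beam weight: 32 × 9.8 = 313.6 N down at 2.6 m → arm 2.6 m, τ = 313.6 × 2.6 = 815.4 N·m clockwise.
Load: 21 × 9.8 = 205.8 N down at 1.8 m → arm 1.8 m, τ = 205.8 × 1.8 = 370.4 N·m clockwise.
Net load moment about support A = 1186 N·m clockwise.
Reaction R at support B is upward at 5.2 m, arm 5.2 m → moment R × 5.2 counterclockwise.
Balancing moments: R × 5.2 = 1186, giving R = 228 N.

R_B ≈ 228 N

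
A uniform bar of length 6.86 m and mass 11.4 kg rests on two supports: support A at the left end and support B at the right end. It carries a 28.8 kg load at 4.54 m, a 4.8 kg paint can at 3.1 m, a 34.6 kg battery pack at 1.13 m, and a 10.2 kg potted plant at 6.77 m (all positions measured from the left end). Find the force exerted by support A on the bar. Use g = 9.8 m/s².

Choose support B as the axis so its reaction then has zero moment arm.
Beam weight: 11.4 × 9.8 = 111.7 N down at 3.43 m → arm 3.43 m, τ = 111.7 × 3.43 = 383.1 N·m counterclockwise.
Load: 28.8 × 9.8 = 282.2 N down at 4.54 m → arm 2.32 m, τ = 282.2 × 2.32 = 654.7 N·m counterclockwise.
Paint can: 4.8 × 9.8 = 47.04 N down at 3.1 m → arm 3.76 m, τ = 47.04 × 3.76 = 176.9 N·m counterclockwise.
Battery pack: 34.6 × 9.8 = 339.1 N down at 1.13 m → arm 5.73 m, τ = 339.1 × 5.73 = 1943 N·m counterclockwise.
Potted plant: 10.2 × 9.8 = 99.96 N down at 6.77 m → arm 0.09 m, τ = 99.96 × 0.09 = 8.996 N·m counterclockwise.
Net load moment about support B = 3167 N·m counterclockwise.
Reaction R at support A is upward at 0 m, arm 6.86 m → moment R × 6.86 clockwise.
Setting net torque to zero: R × 6.86 = 3167 → R = 462 N.

R_A ≈ 462 N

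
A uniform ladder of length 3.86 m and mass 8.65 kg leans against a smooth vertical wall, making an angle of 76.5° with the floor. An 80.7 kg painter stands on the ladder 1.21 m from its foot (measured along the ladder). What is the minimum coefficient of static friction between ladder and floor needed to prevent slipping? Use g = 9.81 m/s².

μ_min ≈ 0.0796

Taking torques about the foot of the ladder:
Ladder weight 8.65×9.81 = 84.86 N acts at 1.93 m along the ladder; its horizontal arm is 1.93·cos76.5° = 0.4505 m → τ = 38.23 N·m clockwise.
Painter: 80.7×9.81 = 791.7 N at 1.21 m → arm 0.2825 m → τ = 223.7 N·m clockwise.
Wall normal N acts horizontally at the top; its moment arm is the height L sinθ = 3.86·sin76.5° = 3.753 m, counterclockwise.
For rotational equilibrium, N × 3.753 = 261.9, so N = 69.78 N.
ΣFx = 0 ⇒ f = N_wall = 69.78 N. ΣFy = 0 ⇒ N_floor = 876.6 N.
μ_min = f / N_floor = 69.78 / 876.6 = 0.0796.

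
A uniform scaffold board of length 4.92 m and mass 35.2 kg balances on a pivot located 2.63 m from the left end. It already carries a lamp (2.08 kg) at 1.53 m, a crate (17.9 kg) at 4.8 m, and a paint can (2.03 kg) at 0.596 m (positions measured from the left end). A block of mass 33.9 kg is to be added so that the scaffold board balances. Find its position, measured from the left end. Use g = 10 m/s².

x ≈ 1.85 m from the left end

Take moments about the pivot (at 2.63 m from the left end).
Beam weight: 35.2 × 10 = 352 N down at 2.46 m → arm 0.17 m, τ = 352 × 0.17 = 59.84 N·m counterclockwise.
Lamp: 2.08 × 10 = 20.8 N down at 1.53 m → arm 1.1 m, τ = 20.8 × 1.1 = 22.88 N·m counterclockwise.
Crate: 17.9 × 10 = 179 N down at 4.8 m → arm 2.17 m, τ = 179 × 2.17 = 388.4 N·m clockwise.
Paint can: 2.03 × 10 = 20.3 N down at 0.596 m → arm 2.034 m, τ = 20.3 × 2.034 = 41.29 N·m counterclockwise.
Net moment of existing loads = 264.4 N·m clockwise.
The block weighs 33.9 × 10 = 339 N and must supply an equal counterclockwise moment, so its lever arm about the pivot is 264.4 / 339 = 0.78 m.
That puts it at 2.63 − 0.78 = 1.85 m from the left end.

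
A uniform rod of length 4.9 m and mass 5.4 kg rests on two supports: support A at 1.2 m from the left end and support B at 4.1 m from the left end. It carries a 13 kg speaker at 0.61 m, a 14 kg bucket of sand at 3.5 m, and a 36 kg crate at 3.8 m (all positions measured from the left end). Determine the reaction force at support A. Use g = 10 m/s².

R_A ≈ 253 N

Choose support B as the axis so its reaction then has zero moment arm.
Beam weight: 5.4 × 10 = 54 N down at 2.45 m → arm 1.65 m, τ = 54 × 1.65 = 89.1 N·m counterclockwise.
Speaker: 13 × 10 = 130 N down at 0.61 m → arm 3.49 m, τ = 130 × 3.49 = 453.7 N·m counterclockwise.
Bucket of sand: 14 × 10 = 140 N down at 3.5 m → arm 0.6 m, τ = 140 × 0.6 = 84 N·m counterclockwise.
Crate: 36 × 10 = 360 N down at 3.8 m → arm 0.3 m, τ = 360 × 0.3 = 108 N·m counterclockwise.
Net load moment about support B = 734.8 N·m counterclockwise.
Reaction R at support A is upward at 1.2 m, arm 2.9 m → moment R × 2.9 clockwise.
Balancing moments: R × 2.9 = 734.8, giving R = 253 N.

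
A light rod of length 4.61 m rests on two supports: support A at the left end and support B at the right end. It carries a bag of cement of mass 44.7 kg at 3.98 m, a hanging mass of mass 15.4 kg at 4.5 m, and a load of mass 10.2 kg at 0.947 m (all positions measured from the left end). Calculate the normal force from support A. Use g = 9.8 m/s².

R_A ≈ 143 N

Take moments about support B.
Bag of cement: 44.7 × 9.8 = 438.1 N down at 3.98 m → arm 0.63 m, τ = 438.1 × 0.63 = 276 N·m counterclockwise.
Hanging mass: 15.4 × 9.8 = 150.9 N down at 4.5 m → arm 0.11 m, τ = 150.9 × 0.11 = 16.6 N·m counterclockwise.
Load: 10.2 × 9.8 = 99.96 N down at 0.947 m → arm 3.663 m, τ = 99.96 × 3.663 = 366.2 N·m counterclockwise.
Net load moment about support B = 658.8 N·m counterclockwise.
Reaction R at support A is upward at 0 m, arm 4.61 m → moment R × 4.61 clockwise.
Στ = 0 ⇒ R × 4.61 = 658.8 ⇒ R = 143 N.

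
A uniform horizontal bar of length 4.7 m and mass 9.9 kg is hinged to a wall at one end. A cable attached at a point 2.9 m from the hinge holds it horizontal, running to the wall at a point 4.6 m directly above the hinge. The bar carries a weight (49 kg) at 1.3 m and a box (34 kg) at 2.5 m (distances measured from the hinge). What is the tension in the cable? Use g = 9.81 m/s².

Taking torques about the hinge:
Beam weight: 9.9 × 9.81 = 97.12 N down at 2.35 m → arm 2.35 m, τ = 97.12 × 2.35 = 228.2 N·m clockwise.
Weight: 49 × 9.81 = 480.7 N down at 1.3 m → arm 1.3 m, τ = 480.7 × 1.3 = 624.9 N·m clockwise.
Box: 34 × 9.81 = 333.5 N down at 2.5 m → arm 2.5 m, τ = 333.5 × 2.5 = 833.8 N·m clockwise.
Total clockwise load moment = 1687 N·m.
The cable tension T acts at 2.9 m; only its component perpendicular to the bar, T sinθ, produces torque. sinθ = h/√(h²+d²) = 4.6/√(4.6²+2.9²) = 0.8459.
For rotational equilibrium, T × 2.9 × 0.8459 = 1687, so T = 1687 / 2.453 = 688 N.

T ≈ 688 N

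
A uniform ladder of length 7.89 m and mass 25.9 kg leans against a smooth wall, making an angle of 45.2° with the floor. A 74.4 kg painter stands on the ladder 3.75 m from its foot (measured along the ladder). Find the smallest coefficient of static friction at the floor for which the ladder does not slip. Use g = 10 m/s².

Take moments about the foot of the ladder.
Ladder weight 25.9×10 = 259 N acts at 3.945 m along the ladder; its horizontal arm is 3.945·cos45.2° = 2.78 m → τ = 720 N·m clockwise.
Painter: 74.4×10 = 744 N at 3.75 m → arm 2.642 m → τ = 1966 N·m clockwise.
Wall normal N acts horizontally at the top; its moment arm is the height L sinθ = 7.89·sin45.2° = 5.599 m, counterclockwise.
Balancing moments: N × 5.599 = 2686, giving N = 479.7 N.
ΣFx = 0 ⇒ f = N_wall = 479.7 N. ΣFy = 0 ⇒ N_floor = 1003 N.
μ_min = f / N_floor = 479.7 / 1003 = 0.478.

μ_min ≈ 0.478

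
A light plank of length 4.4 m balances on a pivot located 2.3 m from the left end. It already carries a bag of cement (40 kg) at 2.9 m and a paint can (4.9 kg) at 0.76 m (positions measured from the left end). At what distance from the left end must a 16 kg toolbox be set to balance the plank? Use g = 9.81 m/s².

x ≈ 1.27 m from the left end

Choose the pivot (at 2.3 m from the left end) as the axis so the support reaction has zero arm there.
Bag of cement: 40 × 9.81 = 392.4 N down at 2.9 m → arm 0.6 m, τ = 392.4 × 0.6 = 235.4 N·m clockwise.
Paint can: 4.9 × 9.81 = 48.07 N down at 0.76 m → arm 1.54 m, τ = 48.07 × 1.54 = 74.03 N·m counterclockwise.
Net moment of existing loads = 161.4 N·m clockwise.
The toolbox weighs 16 × 9.81 = 157 N and must supply an equal counterclockwise moment, so its lever arm about the pivot is 161.4 / 157 = 1.03 m.
That puts it at 2.3 − 1.03 = 1.27 m from the left end.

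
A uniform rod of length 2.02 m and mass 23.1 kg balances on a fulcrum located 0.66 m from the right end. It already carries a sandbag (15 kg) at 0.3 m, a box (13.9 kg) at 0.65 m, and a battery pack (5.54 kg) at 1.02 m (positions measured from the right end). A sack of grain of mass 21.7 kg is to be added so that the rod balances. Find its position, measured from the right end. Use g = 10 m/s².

x ≈ 0.451 m from the right end

Sum moments about the fulcrum (at 0.66 m from the right end) (the support reaction has zero arm there).
Beam weight: 23.1 × 10 = 231 N down at 1.01 m → arm 0.35 m, τ = 231 × 0.35 = 80.85 N·m counterclockwise.
Sandbag: 15 × 10 = 150 N down at 0.3 m → arm 0.36 m, τ = 150 × 0.36 = 54 N·m clockwise.
Box: 13.9 × 10 = 139 N down at 0.65 m → arm 0.01 m, τ = 139 × 0.01 = 1.39 N·m clockwise.
Battery pack: 5.54 × 10 = 55.4 N down at 1.02 m → arm 0.36 m, τ = 55.4 × 0.36 = 19.94 N·m counterclockwise.
Net moment of existing loads = 45.4 N·m counterclockwise.
The sack of grain weighs 21.7 × 10 = 217 N and must supply an equal clockwise moment, so its lever arm about the fulcrum is 45.4 / 217 = 0.209 m.
That puts it at 0.66 − 0.209 = 0.451 m from the right end.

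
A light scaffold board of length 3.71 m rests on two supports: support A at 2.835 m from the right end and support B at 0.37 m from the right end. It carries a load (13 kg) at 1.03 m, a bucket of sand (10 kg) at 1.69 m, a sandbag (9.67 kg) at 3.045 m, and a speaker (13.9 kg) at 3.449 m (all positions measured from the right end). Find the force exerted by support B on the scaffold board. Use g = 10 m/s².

Take moments about support A.
Load: 13 × 10 = 130 N down at 1.03 m → arm 1.805 m, τ = 130 × 1.805 = 234.7 N·m clockwise.
Bucket of sand: 10 × 10 = 100 N down at 1.69 m → arm 1.145 m, τ = 100 × 1.145 = 114.5 N·m clockwise.
Sandbag: 9.67 × 10 = 96.7 N down at 3.045 m → arm 0.21 m, τ = 96.7 × 0.21 = 20.31 N·m counterclockwise.
Speaker: 13.9 × 10 = 139 N down at 3.449 m → arm 0.614 m, τ = 139 × 0.614 = 85.35 N·m counterclockwise.
Net load moment about support A = 243.5 N·m clockwise.
Reaction R at support B is upward at 0.37 m, arm 2.465 m → moment R × 2.465 counterclockwise.
For rotational equilibrium, R × 2.465 = 243.5, so R = 98.8 N.

R_B ≈ 98.8 N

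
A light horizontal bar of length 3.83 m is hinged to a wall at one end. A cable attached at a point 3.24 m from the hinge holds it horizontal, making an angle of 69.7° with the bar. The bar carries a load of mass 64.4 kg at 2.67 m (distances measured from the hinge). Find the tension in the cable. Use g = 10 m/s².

Choose the hinge as the axis so the unknown hinge reaction has zero arm there.
Load: 64.4 × 10 = 644 N down at 2.67 m → arm 2.67 m, τ = 644 × 2.67 = 1719 N·m clockwise.
Total clockwise load moment = 1719 N·m.
The cable tension T acts at 3.24 m; only its component perpendicular to the bar, T sinθ, produces torque. sin 69.7° = 0.9379.
For rotational equilibrium, T × 3.24 × 0.9379 = 1719, so T = 1719 / 3.039 = 566 N.

T ≈ 566 N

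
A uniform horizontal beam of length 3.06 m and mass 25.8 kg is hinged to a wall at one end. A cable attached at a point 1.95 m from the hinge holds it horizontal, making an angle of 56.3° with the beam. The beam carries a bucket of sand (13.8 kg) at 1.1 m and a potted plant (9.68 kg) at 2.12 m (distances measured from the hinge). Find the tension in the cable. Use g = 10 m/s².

T ≈ 463 N

Taking torques about the hinge:
Beam weight: 25.8 × 10 = 258 N down at 1.53 m → arm 1.53 m, τ = 258 × 1.53 = 394.7 N·m clockwise.
Bucket of sand: 13.8 × 10 = 138 N down at 1.1 m → arm 1.1 m, τ = 138 × 1.1 = 151.8 N·m clockwise.
Potted plant: 9.68 × 10 = 96.8 N down at 2.12 m → arm 2.12 m, τ = 96.8 × 2.12 = 205.2 N·m clockwise.
Total clockwise load moment = 751.7 N·m.
The cable tension T acts at 1.95 m; only its component perpendicular to the beam, T sinθ, produces torque. sin 56.3° = 0.832.
Balancing moments: T × 1.95 × 0.832 = 751.7, giving T = 751.7 / 1.622 = 463 N.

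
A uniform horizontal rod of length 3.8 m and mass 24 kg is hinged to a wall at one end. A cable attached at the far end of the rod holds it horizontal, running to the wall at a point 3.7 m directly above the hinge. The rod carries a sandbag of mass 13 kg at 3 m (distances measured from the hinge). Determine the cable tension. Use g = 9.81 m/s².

Take moments about the hinge.
Beam weight: 24 × 9.81 = 235.4 N down at 1.9 m → arm 1.9 m, τ = 235.4 × 1.9 = 447.3 N·m clockwise.
Sandbag: 13 × 9.81 = 127.5 N down at 3 m → arm 3 m, τ = 127.5 × 3 = 382.5 N·m clockwise.
Total clockwise load moment = 829.8 N·m.
The cable tension T acts at 3.8 m; only its component perpendicular to the rod, T sinθ, produces torque. sinθ = h/√(h²+d²) = 3.7/√(3.7²+3.8²) = 0.6976.
For rotational equilibrium, T × 3.8 × 0.6976 = 829.8, so T = 829.8 / 2.651 = 313 N.

T ≈ 313 N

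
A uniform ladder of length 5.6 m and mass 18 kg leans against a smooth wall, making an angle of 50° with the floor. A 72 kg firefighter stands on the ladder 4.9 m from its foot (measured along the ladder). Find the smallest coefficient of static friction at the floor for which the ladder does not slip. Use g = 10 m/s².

Taking torques about the foot of the ladder:
Ladder weight 18×10 = 180 N acts at 2.8 m along the ladder; its horizontal arm is 2.8·cos50° = 1.8 m → τ = 324 N·m clockwise.
Firefighter: 72×10 = 720 N at 4.9 m → arm 3.15 m → τ = 2268 N·m clockwise.
Wall normal N acts horizontally at the top; its moment arm is the height L sinθ = 5.6·sin50° = 4.29 m, counterclockwise.
For rotational equilibrium, N × 4.29 = 2592, so N = 604.2 N.
ΣFx = 0 ⇒ f = N_wall = 604.2 N. ΣFy = 0 ⇒ N_floor = 900 N.
μ_min = f / N_floor = 604.2 / 900 = 0.671.

μ_min ≈ 0.671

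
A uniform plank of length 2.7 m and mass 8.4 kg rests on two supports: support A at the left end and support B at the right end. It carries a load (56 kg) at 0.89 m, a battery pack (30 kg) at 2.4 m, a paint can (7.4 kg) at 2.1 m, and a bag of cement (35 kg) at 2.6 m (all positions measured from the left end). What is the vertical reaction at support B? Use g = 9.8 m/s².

Choose support A as the axis so its reaction then has zero moment arm.
Beam weight: 8.4 × 9.8 = 82.32 N down at 1.35 m → arm 1.35 m, τ = 82.32 × 1.35 = 111.1 N·m clockwise.
Load: 56 × 9.8 = 548.8 N down at 0.89 m → arm 0.89 m, τ = 548.8 × 0.89 = 488.4 N·m clockwise.
Battery pack: 30 × 9.8 = 294 N down at 2.4 m → arm 2.4 m, τ = 294 × 2.4 = 705.6 N·m clockwise.
Paint can: 7.4 × 9.8 = 72.52 N down at 2.1 m → arm 2.1 m, τ = 72.52 × 2.1 = 152.3 N·m clockwise.
Bag of cement: 35 × 9.8 = 343 N down at 2.6 m → arm 2.6 m, τ = 343 × 2.6 = 891.8 N·m clockwise.
Net load moment about support A = 2349 N·m clockwise.
Reaction R at support B is upward at 2.7 m, arm 2.7 m → moment R × 2.7 counterclockwise.
Setting net torque to zero: R × 2.7 = 2349 → R = 870 N.

R_B ≈ 870 N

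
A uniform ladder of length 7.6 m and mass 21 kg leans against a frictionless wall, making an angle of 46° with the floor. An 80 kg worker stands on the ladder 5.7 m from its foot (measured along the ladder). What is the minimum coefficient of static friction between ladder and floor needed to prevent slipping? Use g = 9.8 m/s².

Sum moments about the foot of the ladder (the floor normal and friction both act there and drop out).
Ladder weight 21×9.8 = 205.8 N acts at 3.8 m along the ladder; its horizontal arm is 3.8·cos46° = 2.64 m → τ = 543.3 N·m clockwise.
Worker: 80×9.8 = 784 N at 5.7 m → arm 3.96 m → τ = 3105 N·m clockwise.
Wall normal N acts horizontally at the top; its moment arm is the height L sinθ = 7.6·sin46° = 5.467 m, counterclockwise.
Balancing moments: N × 5.467 = 3648, giving N = 667.3 N.
ΣFx = 0 ⇒ f = N_wall = 667.3 N. ΣFy = 0 ⇒ N_floor = 989.8 N.
μ_min = f / N_floor = 667.3 / 989.8 = 0.674.

μ_min ≈ 0.674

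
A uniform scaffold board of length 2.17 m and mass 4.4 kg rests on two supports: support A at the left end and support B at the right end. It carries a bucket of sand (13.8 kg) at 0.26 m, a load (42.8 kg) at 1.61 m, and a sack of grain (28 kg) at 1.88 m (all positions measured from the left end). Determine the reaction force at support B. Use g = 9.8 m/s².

Take moments about support A.
Beam weight: 4.4 × 9.8 = 43.12 N down at 1.085 m → arm 1.085 m, τ = 43.12 × 1.085 = 46.79 N·m clockwise.
Bucket of sand: 13.8 × 9.8 = 135.2 N down at 0.26 m → arm 0.26 m, τ = 135.2 × 0.26 = 35.15 N·m clockwise.
Load: 42.8 × 9.8 = 419.4 N down at 1.61 m → arm 1.61 m, τ = 419.4 × 1.61 = 675.2 N·m clockwise.
Sack of grain: 28 × 9.8 = 274.4 N down at 1.88 m → arm 1.88 m, τ = 274.4 × 1.88 = 515.9 N·m clockwise.
Net load moment about support A = 1273 N·m clockwise.
Reaction R at support B is upward at 2.17 m, arm 2.17 m → moment R × 2.17 counterclockwise.
Setting net torque to zero: R × 2.17 = 1273 → R = 587 N.

R_B ≈ 587 N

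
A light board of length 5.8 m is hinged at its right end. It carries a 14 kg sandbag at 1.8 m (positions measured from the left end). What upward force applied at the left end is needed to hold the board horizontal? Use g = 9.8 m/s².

Sum moments about the right end (the unknown pivot reaction has zero arm there).
Sandbag: 14 × 9.8 = 137.2 N down at 1.8 m → arm 4 m, τ = 137.2 × 4 = 548.8 N·m counterclockwise.
Net moment of the loads = 548.8 N·m counterclockwise.
The upward force F acts at the left end, arm 5.8 m, giving F × 5.8 clockwise.
Setting net torque to zero: F × 5.8 = 548.8 → F = 548.8 / 5.8 = 94.6 N.

F ≈ 94.6 N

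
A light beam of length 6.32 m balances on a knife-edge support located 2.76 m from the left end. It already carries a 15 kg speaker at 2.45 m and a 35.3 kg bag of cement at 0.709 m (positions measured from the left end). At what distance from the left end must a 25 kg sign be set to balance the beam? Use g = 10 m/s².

x ≈ 5.84 m from the left end

Taking torques about the knife-edge support (at 2.76 m from the left end):
Speaker: 15 × 10 = 150 N down at 2.45 m → arm 0.31 m, τ = 150 × 0.31 = 46.5 N·m counterclockwise.
Bag of cement: 35.3 × 10 = 353 N down at 0.709 m → arm 2.051 m, τ = 353 × 2.051 = 724 N·m counterclockwise.
Net moment of existing loads = 770.5 N·m counterclockwise.
The sign weighs 25 × 10 = 250 N and must supply an equal clockwise moment, so its lever arm about the knife-edge support is 770.5 / 250 = 3.08 m.
That puts it at 2.76 + 3.08 = 5.84 m from the left end.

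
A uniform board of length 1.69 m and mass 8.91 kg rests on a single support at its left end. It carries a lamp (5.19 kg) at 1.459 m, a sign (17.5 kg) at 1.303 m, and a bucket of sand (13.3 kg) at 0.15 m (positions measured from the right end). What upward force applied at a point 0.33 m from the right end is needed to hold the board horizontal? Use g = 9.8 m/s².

Take moments about the left end.
Beam weight: 8.91 × 9.8 = 87.32 N down at 0.845 m → arm 0.845 m, τ = 87.32 × 0.845 = 73.79 N·m clockwise.
Lamp: 5.19 × 9.8 = 50.86 N down at 1.459 m → arm 0.231 m, τ = 50.86 × 0.231 = 11.75 N·m clockwise.
Sign: 17.5 × 9.8 = 171.5 N down at 1.303 m → arm 0.387 m, τ = 171.5 × 0.387 = 66.37 N·m clockwise.
Bucket of sand: 13.3 × 9.8 = 130.3 N down at 0.15 m → arm 1.54 m, τ = 130.3 × 1.54 = 200.7 N·m clockwise.
Net moment of the loads = 352.6 N·m clockwise.
The upward force F acts at a point 0.33 m from the right end, arm 1.36 m, giving F × 1.36 counterclockwise.
Στ = 0 ⇒ F × 1.36 = 352.6 ⇒ F = 352.6 / 1.36 = 259 N.

F ≈ 259 N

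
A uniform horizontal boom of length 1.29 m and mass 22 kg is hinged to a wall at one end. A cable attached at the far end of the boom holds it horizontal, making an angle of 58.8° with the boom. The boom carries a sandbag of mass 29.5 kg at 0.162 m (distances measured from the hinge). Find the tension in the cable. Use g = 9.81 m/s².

Sum moments about the hinge (the unknown hinge reaction has zero arm there).
Beam weight: 22 × 9.81 = 215.8 N down at 0.645 m → arm 0.645 m, τ = 215.8 × 0.645 = 139.2 N·m clockwise.
Sandbag: 29.5 × 9.81 = 289.4 N down at 0.162 m → arm 0.162 m, τ = 289.4 × 0.162 = 46.88 N·m clockwise.
Total clockwise load moment = 186.1 N·m.
The cable tension T acts at 1.29 m; only its component perpendicular to the boom, T sinθ, produces torque. sin 58.8° = 0.8554.
Setting net torque to zero: T × 1.29 × 0.8554 = 186.1 → T = 186.1 / 1.103 = 169 N.

T ≈ 169 N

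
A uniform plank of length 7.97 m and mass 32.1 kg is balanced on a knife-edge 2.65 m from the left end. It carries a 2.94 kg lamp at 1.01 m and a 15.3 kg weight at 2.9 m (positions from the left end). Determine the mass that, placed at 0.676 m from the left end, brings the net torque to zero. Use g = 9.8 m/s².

About the knife-edge (at 2.65 m from the left end):
Beam weight: 32.1 × 9.8 = 314.6 N down at 3.985 m → arm 1.335 m, τ = 314.6 × 1.335 = 420 N·m clockwise.
Lamp: 2.94 × 9.8 = 28.81 N down at 1.01 m → arm 1.64 m, τ = 28.81 × 1.64 = 47.25 N·m counterclockwise.
Weight: 15.3 × 9.8 = 149.9 N down at 2.9 m → arm 0.25 m, τ = 149.9 × 0.25 = 37.48 N·m clockwise.
Net moment of known loads = 410.2 N·m clockwise.
An unknown mass m at 0.676 m has arm 1.974 m; its moment is m·g·1.974 counterclockwise.
For rotational equilibrium, m × 9.8 × 1.974 = 410.2, so m = 410.2 / (9.8 × 1.974) = 21.2 kg.

m ≈ 21.2 kg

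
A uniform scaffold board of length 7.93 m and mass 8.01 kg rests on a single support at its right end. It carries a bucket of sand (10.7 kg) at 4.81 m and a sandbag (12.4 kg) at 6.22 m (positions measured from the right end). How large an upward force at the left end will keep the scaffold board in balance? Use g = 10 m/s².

Take moments about the right end.
Beam weight: 8.01 × 10 = 80.1 N down at 3.965 m → arm 3.965 m, τ = 80.1 × 3.965 = 317.6 N·m counterclockwise.
Bucket of sand: 10.7 × 10 = 107 N down at 4.81 m → arm 4.81 m, τ = 107 × 4.81 = 514.7 N·m counterclockwise.
Sandbag: 12.4 × 10 = 124 N down at 6.22 m → arm 6.22 m, τ = 124 × 6.22 = 771.3 N·m counterclockwise.
Net moment of the loads = 1604 N·m counterclockwise.
The upward force F acts at the left end, arm 7.93 m, giving F × 7.93 clockwise.
Setting net torque to zero: F × 7.93 = 1604 → F = 1604 / 7.93 = 202 N.

F ≈ 202 N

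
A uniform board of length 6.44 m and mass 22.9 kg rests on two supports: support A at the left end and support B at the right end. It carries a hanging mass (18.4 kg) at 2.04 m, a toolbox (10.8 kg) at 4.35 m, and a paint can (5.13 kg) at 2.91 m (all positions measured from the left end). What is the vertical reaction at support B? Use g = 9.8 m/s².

R_B ≈ 264 N

Sum moments about support A (its reaction then has zero moment arm).
Beam weight: 22.9 × 9.8 = 224.4 N down at 3.22 m → arm 3.22 m, τ = 224.4 × 3.22 = 722.6 N·m clockwise.
Hanging mass: 18.4 × 9.8 = 180.3 N down at 2.04 m → arm 2.04 m, τ = 180.3 × 2.04 = 367.8 N·m clockwise.
Toolbox: 10.8 × 9.8 = 105.8 N down at 4.35 m → arm 4.35 m, τ = 105.8 × 4.35 = 460.2 N·m clockwise.
Paint can: 5.13 × 9.8 = 50.27 N down at 2.91 m → arm 2.91 m, τ = 50.27 × 2.91 = 146.3 N·m clockwise.
Net load moment about support A = 1697 N·m clockwise.
Reaction R at support B is upward at 6.44 m, arm 6.44 m → moment R × 6.44 counterclockwise.
Στ = 0 ⇒ R × 6.44 = 1697 ⇒ R = 264 N.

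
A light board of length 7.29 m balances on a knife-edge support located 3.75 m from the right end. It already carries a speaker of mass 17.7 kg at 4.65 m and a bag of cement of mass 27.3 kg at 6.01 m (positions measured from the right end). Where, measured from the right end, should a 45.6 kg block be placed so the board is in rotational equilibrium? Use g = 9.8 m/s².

x ≈ 2.05 m from the right end

Taking torques about the knife-edge support (at 3.75 m from the right end):
Speaker: 17.7 × 9.8 = 173.5 N down at 4.65 m → arm 0.9 m, τ = 173.5 × 0.9 = 156.2 N·m counterclockwise.
Bag of cement: 27.3 × 9.8 = 267.5 N down at 6.01 m → arm 2.26 m, τ = 267.5 × 2.26 = 604.5 N·m counterclockwise.
Net moment of existing loads = 760.7 N·m counterclockwise.
The block weighs 45.6 × 9.8 = 446.9 N and must supply an equal clockwise moment, so its lever arm about the knife-edge support is 760.7 / 446.9 = 1.7 m.
That puts it at 3.75 − 1.7 = 2.05 m from the right end.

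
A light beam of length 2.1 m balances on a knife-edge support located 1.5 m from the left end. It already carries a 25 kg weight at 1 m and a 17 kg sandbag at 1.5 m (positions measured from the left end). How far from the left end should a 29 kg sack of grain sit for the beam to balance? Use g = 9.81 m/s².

Choose the knife-edge support (at 1.5 m from the left end) as the axis so the support reaction has zero arm there.
Weight: 25 × 9.81 = 245.2 N down at 1 m → arm 0.5 m, τ = 245.2 × 0.5 = 122.6 N·m counterclockwise.
Sandbag: acts at the knife-edge support, moment arm 0 → no torque.
Net moment of existing loads = 122.6 N·m counterclockwise.
The sack of grain weighs 29 × 9.81 = 284.5 N and must supply an equal clockwise moment, so its lever arm about the knife-edge support is 122.6 / 284.5 = 0.431 m.
That puts it at 1.5 + 0.431 = 1.93 m from the left end.

x ≈ 1.93 m from the left end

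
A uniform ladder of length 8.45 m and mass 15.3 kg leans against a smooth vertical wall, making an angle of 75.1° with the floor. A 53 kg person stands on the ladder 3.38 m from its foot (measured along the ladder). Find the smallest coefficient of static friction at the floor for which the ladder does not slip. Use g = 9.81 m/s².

Sum moments about the foot of the ladder (the floor normal and friction both act there and drop out).
Ladder weight 15.3×9.81 = 150.1 N acts at 4.225 m along the ladder; its horizontal arm is 4.225·cos75.1° = 1.086 m → τ = 163 N·m clockwise.
Person: 53×9.81 = 519.9 N at 3.38 m → arm 0.8691 m → τ = 451.8 N·m clockwise.
Wall normal N acts horizontally at the top; its moment arm is the height L sinθ = 8.45·sin75.1° = 8.166 m, counterclockwise.
Balancing moments: N × 8.166 = 614.8, giving N = 75.29 N.
ΣFx = 0 ⇒ f = N_wall = 75.29 N. ΣFy = 0 ⇒ N_floor = 670 N.
μ_min = f / N_floor = 75.29 / 670 = 0.112.

μ_min ≈ 0.112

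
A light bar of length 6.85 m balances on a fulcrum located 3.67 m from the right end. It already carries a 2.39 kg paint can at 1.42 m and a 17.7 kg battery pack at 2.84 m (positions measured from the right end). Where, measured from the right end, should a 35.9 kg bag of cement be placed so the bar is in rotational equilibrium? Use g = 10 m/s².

x ≈ 4.23 m from the right end

About the fulcrum (at 3.67 m from the right end):
Paint can: 2.39 × 10 = 23.9 N down at 1.42 m → arm 2.25 m, τ = 23.9 × 2.25 = 53.77 N·m clockwise.
Battery pack: 17.7 × 10 = 177 N down at 2.84 m → arm 0.83 m, τ = 177 × 0.83 = 146.9 N·m clockwise.
Net moment of existing loads = 200.7 N·m clockwise.
The bag of cement weighs 35.9 × 10 = 359 N and must supply an equal counterclockwise moment, so its lever arm about the fulcrum is 200.7 / 359 = 0.559 m.
That puts it at 3.67 + 0.559 = 4.23 m from the right end.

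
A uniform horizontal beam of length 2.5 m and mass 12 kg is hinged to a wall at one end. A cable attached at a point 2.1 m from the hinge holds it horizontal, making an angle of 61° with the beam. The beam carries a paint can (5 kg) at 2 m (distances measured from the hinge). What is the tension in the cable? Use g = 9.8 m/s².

Take moments about the hinge.
Beam weight: 12 × 9.8 = 117.6 N down at 1.25 m → arm 1.25 m, τ = 117.6 × 1.25 = 147 N·m clockwise.
Paint can: 5 × 9.8 = 49 N down at 2 m → arm 2 m, τ = 49 × 2 = 98 N·m clockwise.
Total clockwise load moment = 245 N·m.
The cable tension T acts at 2.1 m; only its component perpendicular to the beam, T sinθ, produces torque. sin 61° = 0.8746.
Στ = 0 ⇒ T × 2.1 × 0.8746 = 245 ⇒ T = 245 / 1.837 = 133 N.

T ≈ 133 N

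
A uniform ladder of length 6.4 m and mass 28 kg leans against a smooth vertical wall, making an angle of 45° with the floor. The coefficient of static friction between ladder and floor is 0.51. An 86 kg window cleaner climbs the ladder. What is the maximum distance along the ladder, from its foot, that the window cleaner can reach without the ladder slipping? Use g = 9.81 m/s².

d ≈ 3.28 m

Sum moments about the foot of the ladder (the floor normal and friction both act there and drop out).
Ladder weight 28×9.81 = 274.7 N acts at 3.2 m along the ladder; its horizontal arm is 3.2·cos45° = 2.263 m → τ = 621.6 N·m clockwise.
Window cleaner weight 86×9.81 = 843.7 N at distance d → arm d·cos45° → τ = 843.7·d·0.7071 clockwise.
Wall normal N at the top has arm L sinθ = 4.525 m counterclockwise, so Στ = 0 gives N·4.525 = 621.6 + 596.6·d.
ΣFy = 0 ⇒ N_floor = 1118 N, so the maximum friction is μ_s·N_floor = 0.51×1118 = 570.2 N. ΣFx = 0 ⇒ N_wall = f, so at the slipping point N = 570.2 N.
Substituting: 570.2×4.525 = 621.6 + 596.6·d ⇒ d = (2580 − 621.6) / 596.6 = 3.28 m.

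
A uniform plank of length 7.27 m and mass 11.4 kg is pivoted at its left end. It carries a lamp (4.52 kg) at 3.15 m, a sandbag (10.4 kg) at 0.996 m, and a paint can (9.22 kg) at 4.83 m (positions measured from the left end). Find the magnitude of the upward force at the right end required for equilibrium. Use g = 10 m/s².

F ≈ 152 N

Sum moments about the left end (the unknown pivot reaction has zero arm there).
Beam weight: 11.4 × 10 = 114 N down at 3.635 m → arm 3.635 m, τ = 114 × 3.635 = 414.4 N·m clockwise.
Lamp: 4.52 × 10 = 45.2 N down at 3.15 m → arm 3.15 m, τ = 45.2 × 3.15 = 142.4 N·m clockwise.
Sandbag: 10.4 × 10 = 104 N down at 0.996 m → arm 0.996 m, τ = 104 × 0.996 = 103.6 N·m clockwise.
Paint can: 9.22 × 10 = 92.2 N down at 4.83 m → arm 4.83 m, τ = 92.2 × 4.83 = 445.3 N·m clockwise.
Net moment of the loads = 1106 N·m clockwise.
The upward force F acts at the right end, arm 7.27 m, giving F × 7.27 counterclockwise.
For rotational equilibrium, F × 7.27 = 1106, so F = 1106 / 7.27 = 152 N.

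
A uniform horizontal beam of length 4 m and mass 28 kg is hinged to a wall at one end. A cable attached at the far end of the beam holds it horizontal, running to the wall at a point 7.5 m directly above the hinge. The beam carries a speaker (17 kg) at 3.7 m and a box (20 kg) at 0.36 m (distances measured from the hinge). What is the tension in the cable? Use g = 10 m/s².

Taking torques about the hinge:
Beam weight: 28 × 10 = 280 N down at 2 m → arm 2 m, τ = 280 × 2 = 560 N·m clockwise.
Speaker: 17 × 10 = 170 N down at 3.7 m → arm 3.7 m, τ = 170 × 3.7 = 629 N·m clockwise.
Box: 20 × 10 = 200 N down at 0.36 m → arm 0.36 m, τ = 200 × 0.36 = 72 N·m clockwise.
Total clockwise load moment = 1261 N·m.
The cable tension T acts at 4 m; only its component perpendicular to the beam, T sinθ, produces torque. sinθ = h/√(h²+d²) = 7.5/√(7.5²+4²) = 0.8824.
For rotational equilibrium, T × 4 × 0.8824 = 1261, so T = 1261 / 3.53 = 357 N.

T ≈ 357 N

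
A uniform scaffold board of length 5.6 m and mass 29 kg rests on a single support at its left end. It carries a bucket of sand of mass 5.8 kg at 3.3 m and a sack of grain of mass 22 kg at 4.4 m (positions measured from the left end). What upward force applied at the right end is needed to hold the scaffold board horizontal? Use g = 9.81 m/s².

F ≈ 345 N

Choose the left end as the axis so the unknown pivot reaction has zero arm there.
Beam weight: 29 × 9.81 = 284.5 N down at 2.8 m → arm 2.8 m, τ = 284.5 × 2.8 = 796.6 N·m clockwise.
Bucket of sand: 5.8 × 9.81 = 56.9 N down at 3.3 m → arm 3.3 m, τ = 56.9 × 3.3 = 187.8 N·m clockwise.
Sack of grain: 22 × 9.81 = 215.8 N down at 4.4 m → arm 4.4 m, τ = 215.8 × 4.4 = 949.5 N·m clockwise.
Net moment of the loads = 1934 N·m clockwise.
The upward force F acts at the right end, arm 5.6 m, giving F × 5.6 counterclockwise.
For rotational equilibrium, F × 5.6 = 1934, so F = 1934 / 5.6 = 345 N.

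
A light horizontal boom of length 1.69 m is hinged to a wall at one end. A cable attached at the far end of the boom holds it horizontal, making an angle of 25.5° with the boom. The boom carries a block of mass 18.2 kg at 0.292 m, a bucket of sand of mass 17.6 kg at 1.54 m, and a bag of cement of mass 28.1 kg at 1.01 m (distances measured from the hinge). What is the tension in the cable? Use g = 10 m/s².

T ≈ 836 N

Taking torques about the hinge:
Block: 18.2 × 10 = 182 N down at 0.292 m → arm 0.292 m, τ = 182 × 0.292 = 53.14 N·m clockwise.
Bucket of sand: 17.6 × 10 = 176 N down at 1.54 m → arm 1.54 m, τ = 176 × 1.54 = 271 N·m clockwise.
Bag of cement: 28.1 × 10 = 281 N down at 1.01 m → arm 1.01 m, τ = 281 × 1.01 = 283.8 N·m clockwise.
Total clockwise load moment = 607.9 N·m.
The cable tension T acts at 1.69 m; only its component perpendicular to the boom, T sinθ, produces torque. sin 25.5° = 0.4305.
For rotational equilibrium, T × 1.69 × 0.4305 = 607.9, so T = 607.9 / 0.7275 = 836 N.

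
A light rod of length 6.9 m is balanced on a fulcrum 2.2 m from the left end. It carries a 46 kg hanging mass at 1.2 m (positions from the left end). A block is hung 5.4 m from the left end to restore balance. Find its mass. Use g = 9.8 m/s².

m ≈ 14.4 kg

Take moments about the fulcrum (at 2.2 m from the left end).
Hanging mass: 46 × 9.8 = 450.8 N down at 1.2 m → arm 1 m, τ = 450.8 × 1 = 450.8 N·m counterclockwise.
Net moment of known loads = 450.8 N·m counterclockwise.
An unknown mass m at 5.4 m has arm 3.2 m; its moment is m·g·3.2 clockwise.
For rotational equilibrium, m × 9.8 × 3.2 = 450.8, so m = 450.8 / (9.8 × 3.2) = 14.4 kg.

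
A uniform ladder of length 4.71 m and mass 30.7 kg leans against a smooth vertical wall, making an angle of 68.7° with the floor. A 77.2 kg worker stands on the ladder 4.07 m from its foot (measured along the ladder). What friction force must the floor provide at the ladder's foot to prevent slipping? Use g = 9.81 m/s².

f ≈ 314 N

Sum moments about the foot of the ladder (the floor normal and friction both act there and drop out).
Ladder weight 30.7×9.81 = 301.2 N acts at 2.355 m along the ladder; its horizontal arm is 2.355·cos68.7° = 0.8555 m → τ = 257.7 N·m clockwise.
Worker: 77.2×9.81 = 757.3 N at 4.07 m → arm 1.478 m → τ = 1119 N·m clockwise.
Wall normal N acts horizontally at the top; its moment arm is the height L sinθ = 4.71·sin68.7° = 4.388 m, counterclockwise.
Balancing moments: N × 4.388 = 1377, giving N = 314 N.
ΣFx = 0: friction at the foot balances the wall's push, so f = N_wall = 314 N.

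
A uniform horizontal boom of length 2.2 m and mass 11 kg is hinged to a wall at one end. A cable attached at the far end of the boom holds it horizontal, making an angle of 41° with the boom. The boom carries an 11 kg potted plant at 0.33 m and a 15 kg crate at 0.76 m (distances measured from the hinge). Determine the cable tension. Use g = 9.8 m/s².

About the hinge:
Beam weight: 11 × 9.8 = 107.8 N down at 1.1 m → arm 1.1 m, τ = 107.8 × 1.1 = 118.6 N·m clockwise.
Potted plant: 11 × 9.8 = 107.8 N down at 0.33 m → arm 0.33 m, τ = 107.8 × 0.33 = 35.57 N·m clockwise.
Crate: 15 × 9.8 = 147 N down at 0.76 m → arm 0.76 m, τ = 147 × 0.76 = 111.7 N·m clockwise.
Total clockwise load moment = 265.9 N·m.
The cable tension T acts at 2.2 m; only its component perpendicular to the boom, T sinθ, produces torque. sin 41° = 0.6561.
For rotational equilibrium, T × 2.2 × 0.6561 = 265.9, so T = 265.9 / 1.443 = 184 N.

T ≈ 184 N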